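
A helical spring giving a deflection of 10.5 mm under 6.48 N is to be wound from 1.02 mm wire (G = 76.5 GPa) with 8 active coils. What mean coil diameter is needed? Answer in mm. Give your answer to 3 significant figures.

Required rate k = F/δ = 6.48/10.5 = 0.61714 N/mm
D = (Gd⁴/(8N_a·k))^(1/3) = (76.5×10³·1.02⁴/(8·8·0.61714))^(1/3)
  = (2096.51)^(1/3) = 12.7987 mm

12.8 mm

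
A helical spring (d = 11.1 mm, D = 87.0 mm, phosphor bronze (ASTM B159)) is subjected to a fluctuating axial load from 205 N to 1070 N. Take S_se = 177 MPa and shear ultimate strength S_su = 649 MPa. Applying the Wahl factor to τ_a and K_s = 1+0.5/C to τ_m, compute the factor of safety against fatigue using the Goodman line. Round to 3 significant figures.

C = D/d = 87.0/11.1 = 7.8378; K_W = (4C−1)/(4C−4)+0.615/C = 1.1881; K_s = 1+0.5/C = 1.0638
F_a = (F_max−F_min)/2 = 432.5 N; F_m = (F_max+F_min)/2 = 637.5 N
τ_a = K_W·8F_aD/(πd³) = 1.1881 × 70.061 = 83.243 MPa
τ_m = K_s·8F_mD/(πd³) = 1.0638 × 103.27 = 109.86 MPa
Goodman: 1/n_f = τ_a/S_se + τ_m/S_su = 83.243/177 + 109.86/649 = 0.47030 + 0.16927 = 0.63957
n_f = 1/0.63957 = 1.564

1.56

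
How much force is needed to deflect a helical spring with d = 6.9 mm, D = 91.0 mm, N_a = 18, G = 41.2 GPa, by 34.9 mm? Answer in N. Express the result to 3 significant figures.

30.0 N

k = Gd⁴/(8D³N_a) = (41.2×10³)(6.9⁴)/(8·91.0³·18) = 0.86061 N/mm
F = k·δ = 0.86061 × 34.9 = 30.035 N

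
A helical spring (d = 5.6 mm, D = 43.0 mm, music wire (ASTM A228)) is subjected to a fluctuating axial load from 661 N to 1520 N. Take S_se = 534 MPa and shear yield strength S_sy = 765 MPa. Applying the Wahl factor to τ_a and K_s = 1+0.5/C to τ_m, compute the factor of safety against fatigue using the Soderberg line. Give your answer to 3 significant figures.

0.647

C = D/d = 43.0/5.6 = 7.6786; K_W = (4C−1)/(4C−4)+0.615/C = 1.1924; K_s = 1+0.5/C = 1.0651
F_a = (F_max−F_min)/2 = 429.5 N; F_m = (F_max+F_min)/2 = 1090.5 N
τ_a = K_W·8F_aD/(πd³) = 1.1924 × 267.8 = 319.32 MPa
τ_m = K_s·8F_mD/(πd³) = 1.0651 × 679.94 = 724.21 MPa
Soderberg: 1/n_f = τ_a/S_se + τ_m/S_sy = 319.32/534 + 724.21/765 = 0.59798 + 0.94669 = 1.5447
n_f = 1/1.5447 = 0.6474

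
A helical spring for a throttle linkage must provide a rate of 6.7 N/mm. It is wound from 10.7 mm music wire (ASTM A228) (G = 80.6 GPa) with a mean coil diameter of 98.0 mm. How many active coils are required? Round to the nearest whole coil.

N_a = Gd⁴/(8D³k) = (80.6×10³ × 10.7⁴)/(8 × 98.0³ × 6.7)
    = 1.0565e+09 / 5.04479e+07 = 20.94 → 21 coils

21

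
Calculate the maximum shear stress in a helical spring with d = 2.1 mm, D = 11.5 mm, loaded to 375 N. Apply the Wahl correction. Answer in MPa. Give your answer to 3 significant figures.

1520 MPa

Spring index C = D/d = 11.5/2.1 = 5.4762
K_W = (4C−1)/(4C−4) + 0.615/C = 20.905/17.905 + 0.1123 = 1.2799
τ₀ = 8FD/(πd³) = 8·375·11.5/(π·2.1³) = 34500/29.094 = 1185.8 MPa
τ_max = K·τ₀ = 1.2799 × 1185.8 = 1517.7 MPa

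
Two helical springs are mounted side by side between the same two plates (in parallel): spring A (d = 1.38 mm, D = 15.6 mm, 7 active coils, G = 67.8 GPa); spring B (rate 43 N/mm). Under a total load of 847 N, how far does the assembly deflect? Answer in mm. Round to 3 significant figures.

19.2 mm

k_A = Gd⁴/(8D³N_a) = (67.8×10³)(1.38⁴)/(8·15.6³·7) = 1.1566 N/mm
Parallel: k_eq = 1.1566 + 43 = 44.157 N/mm
δ = F/k_eq = 847/44.157 = 19.182 mm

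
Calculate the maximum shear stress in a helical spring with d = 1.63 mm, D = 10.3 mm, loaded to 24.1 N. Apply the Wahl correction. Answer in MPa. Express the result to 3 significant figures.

181 MPa

Spring index C = D/d = 10.3/1.63 = 6.3190
K_W = (4C−1)/(4C−4) + 0.615/C = 24.276/21.276 + 0.0973 = 1.2383
τ₀ = 8FD/(πd³) = 8·24.1·10.3/(π·1.63³) = 1985.84/13.605 = 145.96 MPa
τ_max = K·τ₀ = 1.2383 × 145.96 = 180.75 MPa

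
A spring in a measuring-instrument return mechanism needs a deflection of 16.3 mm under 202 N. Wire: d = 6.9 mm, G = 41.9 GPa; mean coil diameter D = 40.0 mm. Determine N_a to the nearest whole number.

Required rate k = F/δ = 202/16.3 = 12.393 N/mm
N_a = Gd⁴/(8D³k) = (41.9×10³ × 6.9⁴)/(8 × 40.0³ × 12.393)
    = 9.49752e+07 / 6.34503e+06 = 14.97 → 15 coils

15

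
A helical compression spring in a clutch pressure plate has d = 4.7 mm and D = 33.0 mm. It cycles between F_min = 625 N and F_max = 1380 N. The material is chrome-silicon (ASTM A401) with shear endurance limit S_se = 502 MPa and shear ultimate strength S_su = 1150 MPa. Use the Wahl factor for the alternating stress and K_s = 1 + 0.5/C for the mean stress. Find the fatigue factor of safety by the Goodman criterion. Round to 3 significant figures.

0.670

C = D/d = 33.0/4.7 = 7.0213; K_W = (4C−1)/(4C−4)+0.615/C = 1.2121; K_s = 1+0.5/C = 1.0712
F_a = (F_max−F_min)/2 = 377.5 N; F_m = (F_max+F_min)/2 = 1002.5 N
τ_a = K_W·8F_aD/(πd³) = 1.2121 × 305.55 = 370.37 MPa
τ_m = K_s·8F_mD/(πd³) = 1.0712 × 811.42 = 869.2 MPa
Goodman: 1/n_f = τ_a/S_se + τ_m/S_su = 370.37/502 + 869.2/1150 = 0.73778 + 0.75583 = 1.4936
n_f = 1/1.4936 = 0.6695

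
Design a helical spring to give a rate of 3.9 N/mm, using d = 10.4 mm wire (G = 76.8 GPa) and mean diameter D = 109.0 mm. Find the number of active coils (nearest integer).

22

N_a = Gd⁴/(8D³k) = (76.8×10³ × 10.4⁴)/(8 × 109.0³ × 3.9)
    = 8.98451e+08 / 4.04049e+07 = 22.24 → 22 coils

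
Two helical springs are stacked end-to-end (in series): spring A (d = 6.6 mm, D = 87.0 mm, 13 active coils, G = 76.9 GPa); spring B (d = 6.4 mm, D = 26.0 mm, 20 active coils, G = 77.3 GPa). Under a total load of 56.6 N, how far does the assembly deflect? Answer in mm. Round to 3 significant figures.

27.8 mm

k_A = Gd⁴/(8D³N_a) = (76.9×10³)(6.6⁴)/(8·87.0³·13) = 2.1306 N/mm
k_B = Gd⁴/(8D³N_a) = (77.3×10³)(6.4⁴)/(8·26.0³·20) = 46.117 N/mm
Series: 1/k_eq = 1/2.1306 + 1/46.117 = 0.49103; k_eq = 2.0366 N/mm
δ = F/k_eq = 56.6/2.0366 = 27.792 mm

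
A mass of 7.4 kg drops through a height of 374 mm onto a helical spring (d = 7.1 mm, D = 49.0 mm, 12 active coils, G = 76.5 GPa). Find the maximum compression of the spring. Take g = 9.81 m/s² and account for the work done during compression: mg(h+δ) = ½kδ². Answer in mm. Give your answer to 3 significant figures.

60.5 mm

k = Gd⁴/(8D³N_a) = (76.5×10³)(7.1⁴)/(8·49.0³·12) = 17.212 N/mm
W = mg = 7.4 × 9.81 = 72.594 N
½kδ² − Wδ − Wh = 0 → δ = (W + √(W² + 2kWh))/k
δ = (72.594 + √(5269.9 + 934626))/17.212 = (72.594 + 969.48)/17.212 = 60.543 mm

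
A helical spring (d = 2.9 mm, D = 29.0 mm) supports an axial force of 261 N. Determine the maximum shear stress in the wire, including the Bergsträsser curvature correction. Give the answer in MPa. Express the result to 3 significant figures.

Spring index C = D/d = 29.0/2.9 = 10.0000
K_B = (4C+2)/(4C−3) = 42.000/37.000 = 1.1351
τ₀ = 8FD/(πd³) = 8·261·29.0/(π·2.9³) = 60552/76.62 = 790.29 MPa
τ_max = K·τ₀ = 1.1351 × 790.29 = 897.08 MPa

897 MPa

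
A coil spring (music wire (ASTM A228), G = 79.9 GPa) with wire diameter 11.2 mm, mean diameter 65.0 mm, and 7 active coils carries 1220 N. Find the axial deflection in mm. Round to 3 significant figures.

k = Gd⁴/(8D³N_a) = (79.9×10³)(11.2⁴)/(8·65.0³·7) = 81.751 N/mm
δ = F/k = 1220 / 81.751 = 14.923 mm

14.9 mm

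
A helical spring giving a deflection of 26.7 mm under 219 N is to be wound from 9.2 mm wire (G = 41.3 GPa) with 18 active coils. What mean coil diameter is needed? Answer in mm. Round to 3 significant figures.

Required rate k = F/δ = 219/26.7 = 8.2022 N/mm
D = (Gd⁴/(8N_a·k))^(1/3) = (41.3×10³·9.2⁴/(8·18·8.2022))^(1/3)
  = (250499)^(1/3) = 63.0379 mm

63.0 mm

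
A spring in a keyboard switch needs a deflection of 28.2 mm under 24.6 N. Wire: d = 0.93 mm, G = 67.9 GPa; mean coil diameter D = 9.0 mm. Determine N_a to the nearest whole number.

10

Required rate k = F/δ = 24.6/28.2 = 0.87234 N/mm
N_a = Gd⁴/(8D³k) = (67.9×10³ × 0.93⁴)/(8 × 9.0³ × 0.87234)
    = 50792.7 / 5087.49 = 9.984 → 10 coils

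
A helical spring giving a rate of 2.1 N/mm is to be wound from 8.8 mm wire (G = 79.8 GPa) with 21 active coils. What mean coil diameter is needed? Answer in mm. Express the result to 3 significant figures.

D = (Gd⁴/(8N_a·k))^(1/3) = (79.8×10³·8.8⁴/(8·21·2.1))^(1/3)
  = (1.35645e+06)^(1/3) = 110.6968 mm

111 mm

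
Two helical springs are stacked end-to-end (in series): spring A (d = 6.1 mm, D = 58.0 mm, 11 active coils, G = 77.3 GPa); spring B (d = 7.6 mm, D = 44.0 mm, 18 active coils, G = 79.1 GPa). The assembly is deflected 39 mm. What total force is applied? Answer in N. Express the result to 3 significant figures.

188 N

k_A = Gd⁴/(8D³N_a) = (77.3×10³)(6.1⁴)/(8·58.0³·11) = 6.2335 N/mm
k_B = Gd⁴/(8D³N_a) = (79.1×10³)(7.6⁴)/(8·44.0³·18) = 21.513 N/mm
Series: 1/k_eq = 1/6.2335 + 1/21.513 = 0.20691; k_eq = 4.8331 N/mm
F = k_eq·δ = 4.8331·39 = 188.49 N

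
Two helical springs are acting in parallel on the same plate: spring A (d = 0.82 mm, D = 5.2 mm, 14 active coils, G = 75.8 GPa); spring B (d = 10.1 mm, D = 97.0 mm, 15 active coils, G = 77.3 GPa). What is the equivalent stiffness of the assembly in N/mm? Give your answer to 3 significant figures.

9.52 N/mm

k_A = Gd⁴/(8D³N_a) = (75.8×10³)(0.82⁴)/(8·5.2³·14) = 2.1762 N/mm
k_B = Gd⁴/(8D³N_a) = (77.3×10³)(10.1⁴)/(8·97.0³·15) = 7.3446 N/mm
Parallel: k_eq = 2.1762 + 7.3446 = 9.5208 N/mm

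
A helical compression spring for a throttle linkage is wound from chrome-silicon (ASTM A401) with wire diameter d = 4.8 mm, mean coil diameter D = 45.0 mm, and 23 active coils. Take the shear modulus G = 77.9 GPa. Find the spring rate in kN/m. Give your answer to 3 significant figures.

k = Gd⁴/(8D³N_a) = (77.9×10³ × 4.8⁴) / (8 × 45.0³ × 23)
  = 4.13526e+07 / 1.6767e+07 = 2.4663 N/mm

2.47 kN/m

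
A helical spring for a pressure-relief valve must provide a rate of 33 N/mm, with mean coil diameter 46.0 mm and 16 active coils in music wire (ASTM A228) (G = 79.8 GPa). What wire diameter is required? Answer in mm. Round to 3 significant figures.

8.47 mm

d = (8D³N_a·k / G)^(1/4) = (8·46.0³·16·33 / (79.8×10³))^0.25
  = (5152.2)^0.25 = 8.4722 mm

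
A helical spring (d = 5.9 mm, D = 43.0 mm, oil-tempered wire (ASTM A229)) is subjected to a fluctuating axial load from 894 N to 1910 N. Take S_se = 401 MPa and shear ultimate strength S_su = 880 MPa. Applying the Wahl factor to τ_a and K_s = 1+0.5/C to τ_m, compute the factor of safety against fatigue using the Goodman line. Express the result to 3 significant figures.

0.581

C = D/d = 43.0/5.9 = 7.2881; K_W = (4C−1)/(4C−4)+0.615/C = 1.2037; K_s = 1+0.5/C = 1.0686
F_a = (F_max−F_min)/2 = 508 N; F_m = (F_max+F_min)/2 = 1402 N
τ_a = K_W·8F_aD/(πd³) = 1.2037 × 270.84 = 326 MPa
τ_m = K_s·8F_mD/(πd³) = 1.0686 × 747.48 = 798.76 MPa
Goodman: 1/n_f = τ_a/S_se + τ_m/S_su = 326/401 + 798.76/880 = 0.81297 + 0.90768 = 1.7207
n_f = 1/1.7207 = 0.5812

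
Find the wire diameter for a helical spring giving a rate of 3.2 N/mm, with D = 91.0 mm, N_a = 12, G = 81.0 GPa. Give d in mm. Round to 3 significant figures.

d = (8D³N_a·k / G)^(1/4) = (8·91.0³·12·3.2 / (81.0×10³))^0.25
  = (2858)^0.25 = 7.3116 mm

7.31 mm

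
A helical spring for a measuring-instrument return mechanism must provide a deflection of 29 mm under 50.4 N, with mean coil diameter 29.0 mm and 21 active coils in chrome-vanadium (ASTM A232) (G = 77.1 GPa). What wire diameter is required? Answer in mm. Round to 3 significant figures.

Required rate k = F/δ = 50.4/29 = 1.7379 N/mm
d = (8D³N_a·k / G)^(1/4) = (8·29.0³·21·1.7379 / (77.1×10³))^0.25
  = (92.359)^0.25 = 3.1001 mm

3.10 mm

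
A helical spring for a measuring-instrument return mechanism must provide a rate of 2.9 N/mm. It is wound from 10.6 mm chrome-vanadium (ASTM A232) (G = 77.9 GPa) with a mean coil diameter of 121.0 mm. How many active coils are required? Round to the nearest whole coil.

N_a = Gd⁴/(8D³k) = (77.9×10³ × 10.6⁴)/(8 × 121.0³ × 2.9)
    = 9.8347e+08 / 4.11002e+07 = 23.93 → 24 coils

24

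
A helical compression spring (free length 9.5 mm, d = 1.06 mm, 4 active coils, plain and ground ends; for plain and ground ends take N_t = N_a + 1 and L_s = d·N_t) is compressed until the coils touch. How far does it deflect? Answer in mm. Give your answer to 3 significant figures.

N_t = 5; L_s = 1.06·5 = 5.3 mm
δ_solid = L₀ − L_s = 9.5 − 5.3 = 4.2 mm

4.20 mm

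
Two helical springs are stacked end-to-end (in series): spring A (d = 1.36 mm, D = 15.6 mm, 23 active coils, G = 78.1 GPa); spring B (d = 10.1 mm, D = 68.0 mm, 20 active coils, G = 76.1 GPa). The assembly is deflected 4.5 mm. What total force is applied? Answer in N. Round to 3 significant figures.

k_A = Gd⁴/(8D³N_a) = (78.1×10³)(1.36⁴)/(8·15.6³·23) = 0.38249 N/mm
k_B = Gd⁴/(8D³N_a) = (76.1×10³)(10.1⁴)/(8·68.0³·20) = 15.741 N/mm
Series: 1/k_eq = 1/0.38249 + 1/15.741 = 2.678; k_eq = 0.37341 N/mm
F = k_eq·δ = 0.37341·4.5 = 1.6804 N

1.68 N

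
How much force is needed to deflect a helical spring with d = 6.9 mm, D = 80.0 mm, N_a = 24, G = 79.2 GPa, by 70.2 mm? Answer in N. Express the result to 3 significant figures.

k = Gd⁴/(8D³N_a) = (79.2×10³)(6.9⁴)/(8·80.0³·24) = 1.8262 N/mm
F = k·δ = 1.8262 × 70.2 = 128.2 N

128 N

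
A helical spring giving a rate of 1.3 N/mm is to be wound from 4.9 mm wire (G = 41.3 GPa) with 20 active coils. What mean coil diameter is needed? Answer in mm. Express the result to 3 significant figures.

48.6 mm

D = (Gd⁴/(8N_a·k))^(1/3) = (41.3×10³·4.9⁴/(8·20·1.3))^(1/3)
  = (114465)^(1/3) = 48.5539 mm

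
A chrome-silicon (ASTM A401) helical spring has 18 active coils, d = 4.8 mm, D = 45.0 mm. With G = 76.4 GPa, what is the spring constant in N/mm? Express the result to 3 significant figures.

3.09 N/mm

k = Gd⁴/(8D³N_a) = (76.4×10³ × 4.8⁴) / (8 × 45.0³ × 18)
  = 4.05563e+07 / 1.3122e+07 = 3.0907 N/mm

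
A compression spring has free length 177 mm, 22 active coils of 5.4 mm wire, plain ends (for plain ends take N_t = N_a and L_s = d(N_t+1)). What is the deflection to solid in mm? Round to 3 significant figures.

N_t = 22; L_s = 5.4·23 = 124.2 mm
δ_solid = L₀ − L_s = 177 − 124.2 = 52.8 mm

52.8 mm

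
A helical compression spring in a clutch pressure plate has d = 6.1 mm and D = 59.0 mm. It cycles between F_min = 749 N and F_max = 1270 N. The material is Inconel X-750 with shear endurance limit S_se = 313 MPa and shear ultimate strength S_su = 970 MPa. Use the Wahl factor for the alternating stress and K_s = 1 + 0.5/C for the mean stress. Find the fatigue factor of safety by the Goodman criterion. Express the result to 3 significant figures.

0.736

C = D/d = 59.0/6.1 = 9.6721; K_W = (4C−1)/(4C−4)+0.615/C = 1.1501; K_s = 1+0.5/C = 1.0517
F_a = (F_max−F_min)/2 = 260.5 N; F_m = (F_max+F_min)/2 = 1009.5 N
τ_a = K_W·8F_aD/(πd³) = 1.1501 × 172.43 = 198.31 MPa
τ_m = K_s·8F_mD/(πd³) = 1.0517 × 668.2 = 702.75 MPa
Goodman: 1/n_f = τ_a/S_se + τ_m/S_su = 198.31/313 + 702.75/970 = 0.63356 + 0.72448 = 1.358
n_f = 1/1.358 = 0.7364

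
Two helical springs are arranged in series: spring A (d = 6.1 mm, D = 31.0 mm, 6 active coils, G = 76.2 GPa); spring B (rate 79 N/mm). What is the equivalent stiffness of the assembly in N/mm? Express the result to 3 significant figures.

k_A = Gd⁴/(8D³N_a) = (76.2×10³)(6.1⁴)/(8·31.0³·6) = 73.782 N/mm
Series: 1/k_eq = 1/73.782 + 1/79 = 0.026212; k_eq = 38.151 N/mm

38.2 N/mm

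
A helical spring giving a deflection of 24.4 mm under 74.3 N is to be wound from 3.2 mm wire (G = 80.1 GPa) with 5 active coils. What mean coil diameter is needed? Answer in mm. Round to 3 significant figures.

41.0 mm

Required rate k = F/δ = 74.3/24.4 = 3.0451 N/mm
D = (Gd⁴/(8N_a·k))^(1/3) = (80.1×10³·3.2⁴/(8·5·3.0451))^(1/3)
  = (68956.2)^(1/3) = 41.0070 mm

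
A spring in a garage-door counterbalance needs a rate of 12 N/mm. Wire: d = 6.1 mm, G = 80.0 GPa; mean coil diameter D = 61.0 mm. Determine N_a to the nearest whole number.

N_a = Gd⁴/(8D³k) = (80.0×10³ × 6.1⁴)/(8 × 61.0³ × 12)
    = 1.10767e+08 / 2.17902e+07 = 5.083 → 5 coils

5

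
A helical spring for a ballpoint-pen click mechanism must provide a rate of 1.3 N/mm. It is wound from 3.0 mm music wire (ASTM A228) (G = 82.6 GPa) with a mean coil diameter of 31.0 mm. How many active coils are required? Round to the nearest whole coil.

N_a = Gd⁴/(8D³k) = (82.6×10³ × 3.0⁴)/(8 × 31.0³ × 1.3)
    = 6.6906e+06 / 309826 = 21.59 → 22 coils

22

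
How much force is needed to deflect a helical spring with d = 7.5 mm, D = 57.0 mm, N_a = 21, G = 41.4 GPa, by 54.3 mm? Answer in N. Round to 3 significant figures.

229 N

k = Gd⁴/(8D³N_a) = (41.4×10³)(7.5⁴)/(8·57.0³·21) = 4.2103 N/mm
F = k·δ = 4.2103 × 54.3 = 228.62 N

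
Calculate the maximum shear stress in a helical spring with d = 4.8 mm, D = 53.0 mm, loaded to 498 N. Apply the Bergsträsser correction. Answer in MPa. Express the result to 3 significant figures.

Spring index C = D/d = 53.0/4.8 = 11.0417
K_B = (4C+2)/(4C−3) = 46.167/41.167 = 1.1215
τ₀ = 8FD/(πd³) = 8·498·53.0/(π·4.8³) = 211152/347.44 = 607.75 MPa
τ_max = K·τ₀ = 1.1215 × 607.75 = 681.56 MPa

682 MPa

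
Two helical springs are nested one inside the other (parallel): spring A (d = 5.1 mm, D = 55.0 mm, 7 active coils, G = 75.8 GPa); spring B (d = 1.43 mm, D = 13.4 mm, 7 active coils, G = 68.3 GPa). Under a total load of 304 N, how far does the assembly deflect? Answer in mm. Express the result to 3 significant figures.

39.9 mm

k_A = Gd⁴/(8D³N_a) = (75.8×10³)(5.1⁴)/(8·55.0³·7) = 5.5039 N/mm
k_B = Gd⁴/(8D³N_a) = (68.3×10³)(1.43⁴)/(8·13.4³·7) = 2.1196 N/mm
Parallel: k_eq = 5.5039 + 2.1196 = 7.6236 N/mm
δ = F/k_eq = 304/7.6236 = 39.876 mm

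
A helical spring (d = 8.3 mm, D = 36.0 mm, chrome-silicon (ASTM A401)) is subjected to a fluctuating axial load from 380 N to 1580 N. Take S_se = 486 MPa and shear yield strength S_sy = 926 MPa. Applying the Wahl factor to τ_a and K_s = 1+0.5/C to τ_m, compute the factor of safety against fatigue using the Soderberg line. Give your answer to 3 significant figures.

C = D/d = 36.0/8.3 = 4.3373; K_W = (4C−1)/(4C−4)+0.615/C = 1.3665; K_s = 1+0.5/C = 1.1153
F_a = (F_max−F_min)/2 = 600 N; F_m = (F_max+F_min)/2 = 980 N
τ_a = K_W·8F_aD/(πd³) = 1.3665 × 96.197 = 131.45 MPa
τ_m = K_s·8F_mD/(πd³) = 1.1153 × 157.12 = 175.23 MPa
Soderberg: 1/n_f = τ_a/S_se + τ_m/S_sy = 131.45/486 + 175.23/926 = 0.27048 + 0.18924 = 0.45972
n_f = 1/0.45972 = 2.175

2.18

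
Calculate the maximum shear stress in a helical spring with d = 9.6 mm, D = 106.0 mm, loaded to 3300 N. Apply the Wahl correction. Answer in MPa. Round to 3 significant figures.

Spring index C = D/d = 106.0/9.6 = 11.0417
K_W = (4C−1)/(4C−4) + 0.615/C = 43.167/40.167 + 0.0557 = 1.1304
τ₀ = 8FD/(πd³) = 8·3300·106.0/(π·9.6³) = 2.7984e+06/2779.5 = 1006.8 MPa
τ_max = K·τ₀ = 1.1304 × 1006.8 = 1138.1 MPa

1140 MPa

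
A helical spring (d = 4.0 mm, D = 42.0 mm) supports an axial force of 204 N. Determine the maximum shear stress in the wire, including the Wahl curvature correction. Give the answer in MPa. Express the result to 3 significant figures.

388 MPa

Spring index C = D/d = 42.0/4.0 = 10.5000
K_W = (4C−1)/(4C−4) + 0.615/C = 41.000/38.000 + 0.0586 = 1.1375
τ₀ = 8FD/(πd³) = 8·204·42.0/(π·4.0³) = 68544/201.06 = 340.91 MPa
τ_max = K·τ₀ = 1.1375 × 340.91 = 387.79 MPa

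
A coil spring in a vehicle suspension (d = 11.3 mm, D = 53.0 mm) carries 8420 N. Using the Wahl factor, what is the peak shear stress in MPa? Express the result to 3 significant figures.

Spring index C = D/d = 53.0/11.3 = 4.6903
K_W = (4C−1)/(4C−4) + 0.615/C = 17.761/14.761 + 0.1311 = 1.3344
τ₀ = 8FD/(πd³) = 8·8420·53.0/(π·11.3³) = 3.57008e+06/4533 = 787.58 MPa
τ_max = K·τ₀ = 1.3344 × 787.58 = 1050.9 MPa

1050 MPa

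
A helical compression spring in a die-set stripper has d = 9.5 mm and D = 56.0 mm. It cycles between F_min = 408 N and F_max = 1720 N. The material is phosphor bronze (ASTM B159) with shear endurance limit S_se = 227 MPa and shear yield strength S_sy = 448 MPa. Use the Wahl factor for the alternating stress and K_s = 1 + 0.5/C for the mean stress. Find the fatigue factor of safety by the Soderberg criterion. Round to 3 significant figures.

C = D/d = 56.0/9.5 = 5.8947; K_W = (4C−1)/(4C−4)+0.615/C = 1.2576; K_s = 1+0.5/C = 1.0848
F_a = (F_max−F_min)/2 = 656 N; F_m = (F_max+F_min)/2 = 1064 N
τ_a = K_W·8F_aD/(πd³) = 1.2576 × 109.11 = 137.21 MPa
τ_m = K_s·8F_mD/(πd³) = 1.0848 × 176.97 = 191.98 MPa
Soderberg: 1/n_f = τ_a/S_se + τ_m/S_sy = 137.21/227 + 191.98/448 = 0.60445 + 0.42853 = 1.033
n_f = 1/1.033 = 0.9681

0.968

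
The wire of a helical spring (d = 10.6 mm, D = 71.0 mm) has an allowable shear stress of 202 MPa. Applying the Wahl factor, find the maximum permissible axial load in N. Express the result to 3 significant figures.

1090 N

C = D/d = 71.0/10.6 = 6.6981
K_W = (4C−1)/(4C−4) + 0.615/C = 25.792/22.792 + 0.0918 = 1.2234
τ_max = K·8FD/(πd³) → F_max = τ_allow·πd³/(8DK)
F_max = 202·π·10.6³/(8·71.0·1.2234) = 7.5582e+05/694.91 = 1087.6 N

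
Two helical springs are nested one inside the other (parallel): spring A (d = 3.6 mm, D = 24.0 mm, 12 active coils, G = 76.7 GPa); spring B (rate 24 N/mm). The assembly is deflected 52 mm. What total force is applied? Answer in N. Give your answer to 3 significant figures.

1750 N

k_A = Gd⁴/(8D³N_a) = (76.7×10³)(3.6⁴)/(8·24.0³·12) = 9.7073 N/mm
Parallel: k_eq = 9.7073 + 24 = 33.707 N/mm
F = k_eq·δ = 33.707·52 = 1752.8 N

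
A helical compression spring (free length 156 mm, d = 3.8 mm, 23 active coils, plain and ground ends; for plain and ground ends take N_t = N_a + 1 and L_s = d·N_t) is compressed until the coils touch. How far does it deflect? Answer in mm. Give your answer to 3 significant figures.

N_t = 24; L_s = 3.8·24 = 91.2 mm
δ_solid = L₀ − L_s = 156 − 91.2 = 64.8 mm

64.8 mm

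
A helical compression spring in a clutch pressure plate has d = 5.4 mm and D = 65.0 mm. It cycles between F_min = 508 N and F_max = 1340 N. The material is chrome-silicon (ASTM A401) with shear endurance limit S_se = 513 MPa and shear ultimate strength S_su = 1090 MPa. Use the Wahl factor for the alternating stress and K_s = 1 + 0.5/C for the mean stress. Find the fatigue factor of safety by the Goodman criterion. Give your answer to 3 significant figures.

0.531

C = D/d = 65.0/5.4 = 12.0370; K_W = (4C−1)/(4C−4)+0.615/C = 1.1190; K_s = 1+0.5/C = 1.0415
F_a = (F_max−F_min)/2 = 416 N; F_m = (F_max+F_min)/2 = 924 N
τ_a = K_W·8F_aD/(πd³) = 1.1190 × 437.29 = 489.34 MPa
τ_m = K_s·8F_mD/(πd³) = 1.0415 × 971.28 = 1011.6 MPa
Goodman: 1/n_f = τ_a/S_se + τ_m/S_su = 489.34/513 + 1011.6/1090 = 0.95388 + 0.92810 = 1.882
n_f = 1/1.882 = 0.5314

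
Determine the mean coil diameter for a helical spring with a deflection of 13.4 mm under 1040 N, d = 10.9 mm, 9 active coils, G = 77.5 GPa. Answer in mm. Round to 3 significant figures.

58.1 mm

Required rate k = F/δ = 1040/13.4 = 77.612 N/mm
D = (Gd⁴/(8N_a·k))^(1/3) = (77.5×10³·10.9⁴/(8·9·77.612))^(1/3)
  = (195770)^(1/3) = 58.0652 mm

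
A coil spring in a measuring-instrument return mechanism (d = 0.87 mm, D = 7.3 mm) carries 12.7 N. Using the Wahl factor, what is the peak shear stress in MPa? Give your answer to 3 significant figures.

Spring index C = D/d = 7.3/0.87 = 8.3908
K_W = (4C−1)/(4C−4) + 0.615/C = 32.563/29.563 + 0.0733 = 1.1748
τ₀ = 8FD/(πd³) = 8·12.7·7.3/(π·0.87³) = 741.68/2.0687 = 358.52 MPa
τ_max = K·τ₀ = 1.1748 × 358.52 = 421.17 MPa

421 MPa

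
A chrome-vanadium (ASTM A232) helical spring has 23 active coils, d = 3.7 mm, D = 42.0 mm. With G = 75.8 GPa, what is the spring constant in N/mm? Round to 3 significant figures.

k = Gd⁴/(8D³N_a) = (75.8×10³ × 3.7⁴) / (8 × 42.0³ × 23)
  = 1.42061e+07 / 1.36322e+07 = 1.0421 N/mm

1.04 N/mm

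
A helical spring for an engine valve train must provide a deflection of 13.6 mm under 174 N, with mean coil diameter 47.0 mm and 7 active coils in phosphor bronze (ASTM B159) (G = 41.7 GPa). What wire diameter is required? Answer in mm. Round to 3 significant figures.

6.50 mm

Required rate k = F/δ = 174/13.6 = 12.794 N/mm
d = (8D³N_a·k / G)^(1/4) = (8·47.0³·7·12.794 / (41.7×10³))^0.25
  = (1783.8)^0.25 = 6.4989 mm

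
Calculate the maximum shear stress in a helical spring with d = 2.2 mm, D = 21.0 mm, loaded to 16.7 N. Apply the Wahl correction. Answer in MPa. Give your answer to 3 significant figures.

96.6 MPa

Spring index C = D/d = 21.0/2.2 = 9.5455
K_W = (4C−1)/(4C−4) + 0.615/C = 37.182/34.182 + 0.0644 = 1.1522
τ₀ = 8FD/(πd³) = 8·16.7·21.0/(π·2.2³) = 2805.6/33.452 = 83.87 MPa
τ_max = K·τ₀ = 1.1522 × 83.87 = 96.635 MPa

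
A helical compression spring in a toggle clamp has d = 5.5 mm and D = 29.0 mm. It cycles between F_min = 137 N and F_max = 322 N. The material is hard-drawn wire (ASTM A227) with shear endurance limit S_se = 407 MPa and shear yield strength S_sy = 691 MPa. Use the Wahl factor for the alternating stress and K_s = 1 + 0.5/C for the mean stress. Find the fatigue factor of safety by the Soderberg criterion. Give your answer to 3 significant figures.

C = D/d = 29.0/5.5 = 5.2727; K_W = (4C−1)/(4C−4)+0.615/C = 1.2922; K_s = 1+0.5/C = 1.0948
F_a = (F_max−F_min)/2 = 92.5 N; F_m = (F_max+F_min)/2 = 229.5 N
τ_a = K_W·8F_aD/(πd³) = 1.2922 × 41.057 = 53.053 MPa
τ_m = K_s·8F_mD/(πd³) = 1.0948 × 101.87 = 111.53 MPa
Soderberg: 1/n_f = τ_a/S_se + τ_m/S_sy = 53.053/407 + 111.53/691 = 0.13035 + 0.16140 = 0.29175
n_f = 1/0.29175 = 3.428

3.43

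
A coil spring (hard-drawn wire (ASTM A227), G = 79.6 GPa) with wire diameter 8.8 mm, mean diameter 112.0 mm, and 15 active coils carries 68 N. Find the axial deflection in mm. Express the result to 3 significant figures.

k = Gd⁴/(8D³N_a) = (79.6×10³)(8.8⁴)/(8·112.0³·15) = 2.8314 N/mm
δ = F/k = 68 / 2.8314 = 24.016 mm

24.0 mm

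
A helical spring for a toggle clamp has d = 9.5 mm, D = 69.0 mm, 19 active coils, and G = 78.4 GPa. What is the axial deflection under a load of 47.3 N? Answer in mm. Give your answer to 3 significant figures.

k = Gd⁴/(8D³N_a) = (78.4×10³)(9.5⁴)/(8·69.0³·19) = 12.789 N/mm
δ = F/k = 47.3 / 12.789 = 3.6986 mm

3.70 mm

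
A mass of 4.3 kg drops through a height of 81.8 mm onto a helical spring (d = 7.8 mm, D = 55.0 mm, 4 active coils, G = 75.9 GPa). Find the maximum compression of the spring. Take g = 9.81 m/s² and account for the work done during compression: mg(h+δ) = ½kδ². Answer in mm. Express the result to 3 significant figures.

k = Gd⁴/(8D³N_a) = (75.9×10³)(7.8⁴)/(8·55.0³·4) = 52.769 N/mm
W = mg = 4.3 × 9.81 = 42.183 N
½kδ² − Wδ − Wh = 0 → δ = (W + √(W² + 2kWh))/k
δ = (42.183 + √(1779.4 + 364169))/52.769 = (42.183 + 604.94)/52.769 = 12.263 mm

12.3 mm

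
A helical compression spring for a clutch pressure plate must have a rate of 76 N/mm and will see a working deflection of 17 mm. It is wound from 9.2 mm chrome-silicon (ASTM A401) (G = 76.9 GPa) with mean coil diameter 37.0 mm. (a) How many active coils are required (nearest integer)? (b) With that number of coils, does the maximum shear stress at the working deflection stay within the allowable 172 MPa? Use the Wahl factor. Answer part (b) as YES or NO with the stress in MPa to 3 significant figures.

(a) 18 coils; (b) NO, τ_max = 218 MPa

N_a = Gd⁴/(8D³k) = (76.9×10³)(9.2⁴)/(8·37.0³·76) = 17.89 → N_a = 18
Actual rate k = Gd⁴/(8D³·18) = 75.528 N/mm
Working load F = kδ = 75.528·17 = 1284 N
C = 37.0/9.2 = 4.0217; K_W = (4C−1)/(4C−4)+0.615/C = 1.4011
τ_max = K_W·8FD/(πd³) = 1.4011·155.36 = 217.68 MPa
τ_max > 172 MPa → exceeds allowable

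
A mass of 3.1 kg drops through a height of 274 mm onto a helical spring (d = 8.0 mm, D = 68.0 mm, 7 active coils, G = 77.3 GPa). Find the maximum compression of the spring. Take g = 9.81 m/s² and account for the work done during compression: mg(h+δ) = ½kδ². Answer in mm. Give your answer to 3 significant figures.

32.2 mm

k = Gd⁴/(8D³N_a) = (77.3×10³)(8.0⁴)/(8·68.0³·7) = 17.981 N/mm
W = mg = 3.1 × 9.81 = 30.411 N
½kδ² − Wδ − Wh = 0 → δ = (W + √(W² + 2kWh))/k
δ = (30.411 + √(924.83 + 299665))/17.981 = (30.411 + 548.26)/17.981 = 32.182 mm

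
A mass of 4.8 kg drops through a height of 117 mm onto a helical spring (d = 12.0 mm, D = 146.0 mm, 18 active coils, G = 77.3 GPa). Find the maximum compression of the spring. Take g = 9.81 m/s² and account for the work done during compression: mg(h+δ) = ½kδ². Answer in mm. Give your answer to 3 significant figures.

70.2 mm

k = Gd⁴/(8D³N_a) = (77.3×10³)(12.0⁴)/(8·146.0³·18) = 3.5767 N/mm
W = mg = 4.8 × 9.81 = 47.088 N
½kδ² − Wδ − Wh = 0 → δ = (W + √(W² + 2kWh))/k
δ = (47.088 + √(2217.3 + 39410.3))/3.5767 = (47.088 + 204.03)/3.5767 = 70.209 mm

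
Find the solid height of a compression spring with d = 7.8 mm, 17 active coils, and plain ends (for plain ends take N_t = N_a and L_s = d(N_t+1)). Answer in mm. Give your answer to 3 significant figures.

plain ends: N_t = N_a = 17
L_s = d·(N_t+1) = 7.8 × 18 = 140.4 mm

140 mm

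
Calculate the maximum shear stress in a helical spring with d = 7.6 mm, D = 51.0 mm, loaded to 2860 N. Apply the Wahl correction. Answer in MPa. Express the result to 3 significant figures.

Spring index C = D/d = 51.0/7.6 = 6.7105
K_W = (4C−1)/(4C−4) + 0.615/C = 25.842/22.842 + 0.0916 = 1.2230
τ₀ = 8FD/(πd³) = 8·2860·51.0/(π·7.6³) = 1.16688e+06/1379.1 = 846.13 MPa
τ_max = K·τ₀ = 1.2230 × 846.13 = 1034.8 MPa

1030 MPa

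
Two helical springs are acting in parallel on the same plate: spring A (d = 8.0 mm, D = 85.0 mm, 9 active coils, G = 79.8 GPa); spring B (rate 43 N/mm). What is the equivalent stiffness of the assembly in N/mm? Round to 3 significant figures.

50.4 N/mm

k_A = Gd⁴/(8D³N_a) = (79.8×10³)(8.0⁴)/(8·85.0³·9) = 7.3922 N/mm
Parallel: k_eq = 7.3922 + 43 = 50.392 N/mm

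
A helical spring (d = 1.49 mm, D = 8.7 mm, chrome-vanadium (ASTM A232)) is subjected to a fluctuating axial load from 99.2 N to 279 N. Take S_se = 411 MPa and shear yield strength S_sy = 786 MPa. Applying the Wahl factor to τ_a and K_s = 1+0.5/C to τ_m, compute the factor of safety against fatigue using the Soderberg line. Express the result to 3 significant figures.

0.278

C = D/d = 8.7/1.49 = 5.8389; K_W = (4C−1)/(4C−4)+0.615/C = 1.2603; K_s = 1+0.5/C = 1.0856
F_a = (F_max−F_min)/2 = 89.9 N; F_m = (F_max+F_min)/2 = 189.1 N
τ_a = K_W·8F_aD/(πd³) = 1.2603 × 602.09 = 758.82 MPa
τ_m = K_s·8F_mD/(πd³) = 1.0856 × 1266.5 = 1374.9 MPa
Soderberg: 1/n_f = τ_a/S_se + τ_m/S_sy = 758.82/411 + 1374.9/786 = 1.84629 + 1.74925 = 3.5955
n_f = 1/3.5955 = 0.2781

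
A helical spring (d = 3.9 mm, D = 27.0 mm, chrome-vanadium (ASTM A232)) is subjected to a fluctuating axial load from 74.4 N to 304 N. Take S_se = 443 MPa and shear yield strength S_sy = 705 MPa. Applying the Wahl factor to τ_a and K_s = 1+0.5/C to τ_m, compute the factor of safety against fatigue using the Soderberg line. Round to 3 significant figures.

C = D/d = 27.0/3.9 = 6.9231; K_W = (4C−1)/(4C−4)+0.615/C = 1.2155; K_s = 1+0.5/C = 1.0722
F_a = (F_max−F_min)/2 = 114.8 N; F_m = (F_max+F_min)/2 = 189.2 N
τ_a = K_W·8F_aD/(πd³) = 1.2155 × 133.06 = 161.73 MPa
τ_m = K_s·8F_mD/(πd³) = 1.0722 × 219.3 = 235.13 MPa
Soderberg: 1/n_f = τ_a/S_se + τ_m/S_sy = 161.73/443 + 235.13/705 = 0.36508 + 0.33352 = 0.6986
n_f = 1/0.6986 = 1.431

1.43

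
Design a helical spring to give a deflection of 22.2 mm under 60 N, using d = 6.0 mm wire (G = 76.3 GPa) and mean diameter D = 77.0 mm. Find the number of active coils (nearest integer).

Required rate k = F/δ = 60/22.2 = 2.7027 N/mm
N_a = Gd⁴/(8D³k) = (76.3×10³ × 6.0⁴)/(8 × 77.0³ × 2.7027)
    = 9.88848e+07 / 9.87098e+06 = 10.02 → 10 coils

10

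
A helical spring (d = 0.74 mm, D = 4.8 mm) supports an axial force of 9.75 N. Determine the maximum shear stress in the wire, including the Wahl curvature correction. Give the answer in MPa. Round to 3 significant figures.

Spring index C = D/d = 4.8/0.74 = 6.4865
K_W = (4C−1)/(4C−4) + 0.615/C = 24.946/21.946 + 0.0948 = 1.2315
τ₀ = 8FD/(πd³) = 8·9.75·4.8/(π·0.74³) = 374.4/1.273 = 294.1 MPa
τ_max = K·τ₀ = 1.2315 × 294.1 = 362.18 MPa

362 MPa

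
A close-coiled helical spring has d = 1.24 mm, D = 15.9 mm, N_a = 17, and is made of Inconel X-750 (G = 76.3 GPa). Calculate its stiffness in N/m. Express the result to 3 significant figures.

330 N/m

k = Gd⁴/(8D³N_a) = (76.3×10³ × 1.24⁴) / (8 × 15.9³ × 17)
  = 180390 / 546676 = 0.32997 N/mm = 329.97 N/m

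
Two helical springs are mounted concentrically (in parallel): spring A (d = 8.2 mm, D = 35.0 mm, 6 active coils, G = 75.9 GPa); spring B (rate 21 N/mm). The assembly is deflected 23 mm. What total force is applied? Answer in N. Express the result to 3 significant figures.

4320 N

k_A = Gd⁴/(8D³N_a) = (75.9×10³)(8.2⁴)/(8·35.0³·6) = 166.74 N/mm
Parallel: k_eq = 166.74 + 21 = 187.74 N/mm
F = k_eq·δ = 187.74·23 = 4318.1 N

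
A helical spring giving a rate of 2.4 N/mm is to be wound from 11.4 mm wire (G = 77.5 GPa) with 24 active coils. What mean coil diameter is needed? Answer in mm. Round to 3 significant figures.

D = (Gd⁴/(8N_a·k))^(1/3) = (77.5×10³·11.4⁴/(8·24·2.4))^(1/3)
  = (2.84059e+06)^(1/3) = 141.6238 mm

142 mm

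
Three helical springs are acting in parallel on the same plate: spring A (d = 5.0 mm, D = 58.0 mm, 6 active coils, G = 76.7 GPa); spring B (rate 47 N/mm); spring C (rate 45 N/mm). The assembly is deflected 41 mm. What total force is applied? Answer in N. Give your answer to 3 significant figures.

3980 N

k_A = Gd⁴/(8D³N_a) = (76.7×10³)(5.0⁴)/(8·58.0³·6) = 5.1186 N/mm
Parallel: k_eq = 5.1186 + 47 + 45 = 97.119 N/mm
F = k_eq·δ = 97.119·41 = 3981.9 N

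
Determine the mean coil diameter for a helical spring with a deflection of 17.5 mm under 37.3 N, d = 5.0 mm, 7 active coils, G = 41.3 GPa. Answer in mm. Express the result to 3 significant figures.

Required rate k = F/δ = 37.3/17.5 = 2.1314 N/mm
D = (Gd⁴/(8N_a·k))^(1/3) = (41.3×10³·5.0⁴/(8·7·2.1314))^(1/3)
  = (216258)^(1/3) = 60.0238 mm

60.0 mm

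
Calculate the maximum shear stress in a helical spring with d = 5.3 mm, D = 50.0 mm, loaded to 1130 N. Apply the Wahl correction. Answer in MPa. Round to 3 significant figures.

Spring index C = D/d = 50.0/5.3 = 9.4340
K_W = (4C−1)/(4C−4) + 0.615/C = 36.736/33.736 + 0.0652 = 1.1541
τ₀ = 8FD/(πd³) = 8·1130·50.0/(π·5.3³) = 452000/467.71 = 966.41 MPa
τ_max = K·τ₀ = 1.1541 × 966.41 = 1115.3 MPa

1120 MPa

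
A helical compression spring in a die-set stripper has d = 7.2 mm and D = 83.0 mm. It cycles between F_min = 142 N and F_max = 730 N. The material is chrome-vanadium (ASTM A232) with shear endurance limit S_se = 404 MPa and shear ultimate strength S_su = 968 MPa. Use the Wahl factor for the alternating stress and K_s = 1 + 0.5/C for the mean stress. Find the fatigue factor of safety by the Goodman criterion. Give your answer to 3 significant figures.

C = D/d = 83.0/7.2 = 11.5278; K_W = (4C−1)/(4C−4)+0.615/C = 1.1246; K_s = 1+0.5/C = 1.0434
F_a = (F_max−F_min)/2 = 294 N; F_m = (F_max+F_min)/2 = 436 N
τ_a = K_W·8F_aD/(πd³) = 1.1246 × 166.48 = 187.22 MPa
τ_m = K_s·8F_mD/(πd³) = 1.0434 × 246.89 = 257.6 MPa
Goodman: 1/n_f = τ_a/S_se + τ_m/S_su = 187.22/404 + 257.6/968 = 0.46343 + 0.26612 = 0.72954
n_f = 1/0.72954 = 1.371

1.37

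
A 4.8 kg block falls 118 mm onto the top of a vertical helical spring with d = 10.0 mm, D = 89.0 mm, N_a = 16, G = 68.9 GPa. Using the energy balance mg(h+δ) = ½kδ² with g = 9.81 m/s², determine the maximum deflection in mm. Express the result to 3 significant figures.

44.8 mm

k = Gd⁴/(8D³N_a) = (68.9×10³)(10.0⁴)/(8·89.0³·16) = 7.6355 N/mm
W = mg = 4.8 × 9.81 = 47.088 N
½kδ² − Wδ − Wh = 0 → δ = (W + √(W² + 2kWh))/k
δ = (47.088 + √(2217.3 + 84851.9))/7.6355 = (47.088 + 295.07)/7.6355 = 44.812 mm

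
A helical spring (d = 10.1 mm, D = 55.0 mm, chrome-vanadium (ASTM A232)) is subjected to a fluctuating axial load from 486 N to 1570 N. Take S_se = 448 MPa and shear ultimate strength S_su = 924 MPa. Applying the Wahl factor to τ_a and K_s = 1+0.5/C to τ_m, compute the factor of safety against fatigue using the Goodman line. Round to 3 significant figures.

C = D/d = 55.0/10.1 = 5.4455; K_W = (4C−1)/(4C−4)+0.615/C = 1.2816; K_s = 1+0.5/C = 1.0918
F_a = (F_max−F_min)/2 = 542 N; F_m = (F_max+F_min)/2 = 1028 N
τ_a = K_W·8F_aD/(πd³) = 1.2816 × 73.678 = 94.429 MPa
τ_m = K_s·8F_mD/(πd³) = 1.0918 × 139.74 = 152.57 MPa
Goodman: 1/n_f = τ_a/S_se + τ_m/S_su = 94.429/448 + 152.57/924 = 0.21078 + 0.16512 = 0.3759
n_f = 1/0.3759 = 2.66

2.66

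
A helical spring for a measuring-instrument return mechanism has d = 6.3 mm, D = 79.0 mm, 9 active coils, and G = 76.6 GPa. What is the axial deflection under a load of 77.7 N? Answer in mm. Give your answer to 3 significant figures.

22.9 mm

k = Gd⁴/(8D³N_a) = (76.6×10³)(6.3⁴)/(8·79.0³·9) = 3.3992 N/mm
δ = F/k = 77.7 / 3.3992 = 22.858 mm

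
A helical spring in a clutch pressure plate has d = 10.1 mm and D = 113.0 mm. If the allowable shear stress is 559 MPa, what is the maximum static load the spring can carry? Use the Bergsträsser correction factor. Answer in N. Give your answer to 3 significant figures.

1790 N

C = D/d = 113.0/10.1 = 11.1881
K_B = (4C+2)/(4C−3) = 46.752/41.752 = 1.1198
τ_max = K·8FD/(πd³) → F_max = τ_allow·πd³/(8DK)
F_max = 559·π·10.1³/(8·113.0·1.1198) = 1.8094e+06/1012.3 = 1787.5 N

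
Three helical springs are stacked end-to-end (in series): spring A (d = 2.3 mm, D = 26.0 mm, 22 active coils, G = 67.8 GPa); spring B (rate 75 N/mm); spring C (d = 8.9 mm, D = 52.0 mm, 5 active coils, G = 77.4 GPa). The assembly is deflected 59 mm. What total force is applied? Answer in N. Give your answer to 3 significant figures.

35.6 N

k_A = Gd⁴/(8D³N_a) = (67.8×10³)(2.3⁴)/(8·26.0³·22) = 0.61335 N/mm
k_C = Gd⁴/(8D³N_a) = (77.4×10³)(8.9⁴)/(8·52.0³·5) = 86.344 N/mm
Series: 1/k_eq = 1/0.61335 + 1/75 + 1/86.344 = 1.6553; k_eq = 0.60412 N/mm
F = k_eq·δ = 0.60412·59 = 35.643 N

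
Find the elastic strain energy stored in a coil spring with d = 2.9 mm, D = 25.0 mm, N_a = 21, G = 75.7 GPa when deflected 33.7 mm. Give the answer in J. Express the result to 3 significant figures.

1.16 J

k = Gd⁴/(8D³N_a) = (75.7×10³)(2.9⁴)/(8·25.0³·21) = 2.0397 N/mm
U = ½kδ² = 0.5 × 2.0397 × 33.7² = 1158.2 N·mm = 1.1582 J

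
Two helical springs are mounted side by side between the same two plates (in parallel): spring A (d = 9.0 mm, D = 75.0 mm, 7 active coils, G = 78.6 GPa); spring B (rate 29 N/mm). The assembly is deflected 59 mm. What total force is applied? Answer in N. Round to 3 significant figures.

3000 N

k_A = Gd⁴/(8D³N_a) = (78.6×10³)(9.0⁴)/(8·75.0³·7) = 21.828 N/mm
Parallel: k_eq = 21.828 + 29 = 50.828 N/mm
F = k_eq·δ = 50.828·59 = 2998.9 N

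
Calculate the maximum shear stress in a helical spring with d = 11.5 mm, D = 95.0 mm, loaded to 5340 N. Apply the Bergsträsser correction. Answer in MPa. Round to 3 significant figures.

991 MPa

Spring index C = D/d = 95.0/11.5 = 8.2609
K_B = (4C+2)/(4C−3) = 35.043/30.043 = 1.1664
τ₀ = 8FD/(πd³) = 8·5340·95.0/(π·11.5³) = 4.0584e+06/4778 = 849.4 MPa
τ_max = K·τ₀ = 1.1664 × 849.4 = 990.76 MPa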